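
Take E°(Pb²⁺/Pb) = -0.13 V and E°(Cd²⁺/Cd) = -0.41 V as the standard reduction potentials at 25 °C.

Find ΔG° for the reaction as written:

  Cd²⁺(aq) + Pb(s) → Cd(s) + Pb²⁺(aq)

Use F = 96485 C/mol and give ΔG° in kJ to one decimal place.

+54.0 kJ

As written, Cd²⁺/Cd is reduced (cathode) and Pb²⁺/Pb is oxidised (anode), so E°cell = (-0.41) − (-0.13) = -0.28 V.
Balancing electrons gives n = 2.
ΔG° = −nFE° = −(2)(96485)(-0.28) = 54,032 J = +54.0 kJ.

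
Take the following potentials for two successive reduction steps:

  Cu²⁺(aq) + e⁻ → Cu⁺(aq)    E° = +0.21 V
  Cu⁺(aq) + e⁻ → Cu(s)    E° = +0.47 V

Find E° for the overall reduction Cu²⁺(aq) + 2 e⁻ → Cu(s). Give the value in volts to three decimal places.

+0.340 V

Since ΔG° = −nFE° is additive over sequential reductions, n₃E°₃ = n₁E°₁ + n₂E°₂.
E°₃ = (1×+0.21 + 1×+0.47) / 2 = (+0.680) / 2 = +0.340 V.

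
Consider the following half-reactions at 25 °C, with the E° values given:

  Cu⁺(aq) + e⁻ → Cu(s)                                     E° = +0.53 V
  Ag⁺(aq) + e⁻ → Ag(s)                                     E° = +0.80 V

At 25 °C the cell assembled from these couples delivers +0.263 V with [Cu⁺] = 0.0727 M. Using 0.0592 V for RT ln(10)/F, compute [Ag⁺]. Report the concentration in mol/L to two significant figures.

Ag⁺/Ag is the cathode, Cu⁺/Cu the anode: E°cell = +0.27 V, n = 1.
Overall reaction: Ag⁺(aq) + Cu(s) → Ag(s) + Cu⁺(aq); Q = [Cu⁺]^1/[Ag⁺]^1.
From E = E° − (0.0592/n) log Q: log Q = (E° − E)·n/0.0592 = (+0.27 − (+0.263))·1/0.0592 = 0.1182.
So 1·log[Ag⁺] = 1·log(0.0727) − log Q = -1.1385 − (0.1182) = -1.2567; [Ag⁺] = 10^(-1.2567) ≈ 0.055 M.

0.055 M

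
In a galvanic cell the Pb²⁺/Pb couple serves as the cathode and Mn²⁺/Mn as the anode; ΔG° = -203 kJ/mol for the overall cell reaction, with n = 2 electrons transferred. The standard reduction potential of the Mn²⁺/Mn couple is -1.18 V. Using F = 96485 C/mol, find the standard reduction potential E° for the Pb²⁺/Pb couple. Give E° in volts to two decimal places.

E°cell = −ΔG°/(nF) = −(-203×10³)/((2)(96485)) = +1.052 V.
Since Pb²⁺/Pb is the cathode and Mn²⁺/Mn the anode, E°cell = E°(Pb²⁺/Pb) − E°(Mn²⁺/Mn).
So E°(Pb²⁺/Pb) = E°cell + E°(Mn²⁺/Mn) = +1.052 + (-1.18) = -0.13 V.

-0.13 V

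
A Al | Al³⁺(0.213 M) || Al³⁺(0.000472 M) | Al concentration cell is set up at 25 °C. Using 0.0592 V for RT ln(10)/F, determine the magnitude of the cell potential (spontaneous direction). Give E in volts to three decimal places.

For a concentration cell E°cell = 0. The 0.213 M side is the cathode (reduction is favoured where [Al³⁺] is higher).
With n = 3, E = −(0.0592/3) log([Al³⁺]ₐₙ/[Al³⁺]꜀ₐₜ) = −(0.0592/3) log(0.000472/0.213) = −(0.0592/3)(-2.654) = +0.052 V.

+0.052 V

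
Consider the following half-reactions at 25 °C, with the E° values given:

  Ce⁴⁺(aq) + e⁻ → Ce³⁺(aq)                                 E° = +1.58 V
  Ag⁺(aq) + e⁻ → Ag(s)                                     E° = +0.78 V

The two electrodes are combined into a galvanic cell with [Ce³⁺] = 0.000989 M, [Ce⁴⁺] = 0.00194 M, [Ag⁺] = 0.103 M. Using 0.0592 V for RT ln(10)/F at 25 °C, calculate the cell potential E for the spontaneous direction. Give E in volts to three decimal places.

+0.876 V

Ce⁴⁺/Ce³⁺ is the cathode (higher E°), Ag⁺/Ag the anode: E°cell = +1.58 − (+0.78) = +0.80 V, n = 1.
Overall: Ce⁴⁺(aq) + Ag(s) → Ce³⁺(aq) + Ag⁺(aq)
Q = [Ce³⁺]·[Ag⁺] / ([Ce⁴⁺]); log Q = -1.280.
E = E° − (0.0592/n) log Q = +0.80 − (0.0592/1)(-1.280) = +0.876 V.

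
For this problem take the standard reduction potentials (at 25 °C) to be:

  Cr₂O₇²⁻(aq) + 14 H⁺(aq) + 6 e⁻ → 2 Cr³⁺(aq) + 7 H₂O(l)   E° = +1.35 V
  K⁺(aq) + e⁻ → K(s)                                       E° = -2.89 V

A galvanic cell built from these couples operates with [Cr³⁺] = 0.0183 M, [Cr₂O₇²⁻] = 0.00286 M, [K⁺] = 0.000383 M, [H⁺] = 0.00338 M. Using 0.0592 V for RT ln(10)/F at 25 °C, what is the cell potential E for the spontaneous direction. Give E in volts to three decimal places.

Cr₂O₇²⁻/Cr³⁺ is the cathode (higher E°), K⁺/K the anode: E°cell = +1.35 − (-2.89) = +4.24 V, n = 6.
Overall: Cr₂O₇²⁻(aq) + 14 H⁺(aq) + 6 K(s) → 2 Cr³⁺(aq) + 7 H₂O(l) + 6 K⁺(aq)
Q = [Cr³⁺]^2·[K⁺]^6 / ([Cr₂O₇²⁻]·[H⁺]^14); log Q = 13.163.
E = E° − (0.0592/n) log Q = +4.24 − (0.0592/6)(13.163) = +4.110 V.

+4.110 V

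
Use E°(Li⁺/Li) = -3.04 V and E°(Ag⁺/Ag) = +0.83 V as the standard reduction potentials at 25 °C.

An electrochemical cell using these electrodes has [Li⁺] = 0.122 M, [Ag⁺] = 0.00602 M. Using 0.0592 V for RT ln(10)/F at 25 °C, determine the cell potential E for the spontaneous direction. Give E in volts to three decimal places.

Ag⁺/Ag is the cathode (higher E°), Li⁺/Li the anode: E°cell = +0.83 − (-3.04) = +3.87 V, n = 1.
Overall: Ag⁺(aq) + Li(s) → Ag(s) + Li⁺(aq)
Q = [Li⁺] / ([Ag⁺]); log Q = 1.307.
E = E° − (0.0592/n) log Q = +3.87 − (0.0592/1)(1.307) = +3.793 V.

+3.793 V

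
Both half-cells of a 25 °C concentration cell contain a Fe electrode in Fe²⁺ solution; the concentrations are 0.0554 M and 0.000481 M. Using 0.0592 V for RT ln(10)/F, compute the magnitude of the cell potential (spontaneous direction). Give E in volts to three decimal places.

For a concentration cell E°cell = 0. The 0.0554 M side is the cathode (reduction is favoured where [Fe²⁺] is higher).
With n = 2, E = −(0.0592/2) log([Fe²⁺]ₐₙ/[Fe²⁺]꜀ₐₜ) = −(0.0592/2) log(0.000481/0.0554) = −(0.0592/2)(-2.061) = +0.061 V.

+0.061 V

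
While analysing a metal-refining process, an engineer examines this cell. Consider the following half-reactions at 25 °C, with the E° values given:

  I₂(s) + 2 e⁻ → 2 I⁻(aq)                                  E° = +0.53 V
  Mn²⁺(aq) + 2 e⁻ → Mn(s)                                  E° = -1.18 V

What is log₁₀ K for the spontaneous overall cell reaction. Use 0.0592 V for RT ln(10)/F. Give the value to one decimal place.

57.8

Cathode: I₂/I⁻; anode: Mn²⁺/Mn. E°cell = +1.71 V, n = 2.
log K = nE°cell / 0.0592 = (2)(+1.71) / 0.0592 = 57.8.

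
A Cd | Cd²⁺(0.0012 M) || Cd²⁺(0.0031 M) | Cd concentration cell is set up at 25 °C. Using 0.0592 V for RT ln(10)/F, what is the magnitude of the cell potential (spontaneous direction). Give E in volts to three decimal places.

For a concentration cell E°cell = 0. The 0.0031 M side is the cathode (reduction is favoured where [Cd²⁺] is higher).
With n = 2, E = −(0.0592/2) log([Cd²⁺]ₐₙ/[Cd²⁺]꜀ₐₜ) = −(0.0592/2) log(0.0012/0.0031) = −(0.0592/2)(-0.412) = +0.012 V.

+0.012 V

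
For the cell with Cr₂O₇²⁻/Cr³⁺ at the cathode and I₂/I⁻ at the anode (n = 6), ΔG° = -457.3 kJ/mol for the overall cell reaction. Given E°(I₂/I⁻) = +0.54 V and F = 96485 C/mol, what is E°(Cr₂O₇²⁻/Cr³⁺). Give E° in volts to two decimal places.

E°cell = −ΔG°/(nF) = −(-457.3×10³)/((6)(96485)) = +0.790 V.
Since Cr₂O₇²⁻/Cr³⁺ is the cathode and I₂/I⁻ the anode, E°cell = E°(Cr₂O₇²⁻/Cr³⁺) − E°(I₂/I⁻).
So E°(Cr₂O₇²⁻/Cr³⁺) = E°cell + E°(I₂/I⁻) = +0.790 + (+0.54) = +1.33 V.

+1.33 V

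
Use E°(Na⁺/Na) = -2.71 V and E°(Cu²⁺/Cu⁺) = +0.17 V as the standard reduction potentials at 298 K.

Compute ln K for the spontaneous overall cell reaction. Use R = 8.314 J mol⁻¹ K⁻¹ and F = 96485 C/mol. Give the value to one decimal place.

112.2

Cathode: Cu²⁺/Cu⁺; anode: Na⁺/Na. E°cell = (+0.17) − (-2.71) = +2.88 V, with n = 1.
ΔG° = −nFE° = −RT ln K, so ln K = nFE°/(RT) = (1)(96485)(+2.88) / ((8.314)(298)) = 112.157.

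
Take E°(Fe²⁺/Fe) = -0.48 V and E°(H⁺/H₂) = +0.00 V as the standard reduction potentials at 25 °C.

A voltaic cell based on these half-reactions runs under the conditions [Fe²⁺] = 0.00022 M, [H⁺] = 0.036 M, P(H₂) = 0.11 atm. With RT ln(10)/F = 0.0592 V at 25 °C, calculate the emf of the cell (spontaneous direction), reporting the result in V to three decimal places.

+0.531 V

H⁺/H₂ is the cathode (higher E°), Fe²⁺/Fe the anode: E°cell = +0.00 − (-0.48) = +0.48 V, n = 2.
Overall: 2 H⁺(aq) + Fe(s) → H₂(g) + Fe²⁺(aq)
Q = P(H₂)·[Fe²⁺] / ([H⁺]^2); log Q = -1.729.
E = E° − (0.0592/n) log Q = +0.48 − (0.0592/2)(-1.729) = +0.531 V.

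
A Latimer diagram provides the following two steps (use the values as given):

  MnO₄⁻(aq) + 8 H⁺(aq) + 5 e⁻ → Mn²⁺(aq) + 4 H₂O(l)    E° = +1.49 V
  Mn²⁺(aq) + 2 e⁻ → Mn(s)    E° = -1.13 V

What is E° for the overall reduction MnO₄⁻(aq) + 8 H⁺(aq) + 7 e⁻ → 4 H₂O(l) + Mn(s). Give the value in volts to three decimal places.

+0.741 V

Standard free energies of sequential steps add: ΔG°₃ = ΔG°₁ + ΔG°₂, so n₃E°₃ = n₁E°₁ + n₂E°₂.
E°₃ = (5×+1.49 + 2×-1.13) / 7 = (+5.190) / 7 = +0.741 V.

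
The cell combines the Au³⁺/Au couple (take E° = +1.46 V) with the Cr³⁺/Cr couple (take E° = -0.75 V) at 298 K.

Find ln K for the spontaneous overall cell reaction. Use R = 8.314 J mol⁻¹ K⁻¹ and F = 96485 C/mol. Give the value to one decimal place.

Cathode: Au³⁺/Au; anode: Cr³⁺/Cr. E°cell = (+1.46) − (-0.75) = +2.21 V, with n = 3.
ΔG° = −nFE° = −RT ln K, so ln K = nFE°/(RT) = (3)(96485)(+2.21) / ((8.314)(298)) = 258.195.

258.2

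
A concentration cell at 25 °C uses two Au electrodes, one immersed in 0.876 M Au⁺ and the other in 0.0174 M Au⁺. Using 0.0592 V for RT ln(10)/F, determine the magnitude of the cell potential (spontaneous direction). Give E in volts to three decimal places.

For a concentration cell E°cell = 0. The 0.876 M side is the cathode (reduction is favoured where [Au⁺] is higher).
With n = 1, E = −(0.0592/1) log([Au⁺]ₐₙ/[Au⁺]꜀ₐₜ) = −(0.0592/1) log(0.0174/0.876) = −(0.0592/1)(-1.702) = +0.101 V.

+0.101 V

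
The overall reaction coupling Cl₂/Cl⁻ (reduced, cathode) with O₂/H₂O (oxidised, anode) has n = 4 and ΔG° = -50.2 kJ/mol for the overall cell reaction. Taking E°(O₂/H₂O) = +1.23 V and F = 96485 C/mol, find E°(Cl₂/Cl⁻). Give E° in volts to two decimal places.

+1.36 V

E°cell = −ΔG°/(nF) = −(-50.2×10³)/((4)(96485)) = +0.130 V.
Since Cl₂/Cl⁻ is the cathode and O₂/H₂O the anode, E°cell = E°(Cl₂/Cl⁻) − E°(O₂/H₂O).
So E°(Cl₂/Cl⁻) = E°cell + E°(O₂/H₂O) = +0.130 + (+1.23) = +1.36 V.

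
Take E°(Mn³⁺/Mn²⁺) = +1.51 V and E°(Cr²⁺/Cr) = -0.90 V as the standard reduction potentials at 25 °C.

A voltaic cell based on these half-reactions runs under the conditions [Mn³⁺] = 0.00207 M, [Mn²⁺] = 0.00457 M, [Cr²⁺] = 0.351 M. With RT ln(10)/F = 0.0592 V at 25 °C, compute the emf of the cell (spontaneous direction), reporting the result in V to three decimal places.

+2.403 V

Mn³⁺/Mn²⁺ is the cathode (higher E°), Cr²⁺/Cr the anode: E°cell = +1.51 − (-0.90) = +2.41 V, n = 2.
Overall: 2 Mn³⁺(aq) + Cr(s) → 2 Mn²⁺(aq) + Cr²⁺(aq)
Q = [Mn²⁺]^2·[Cr²⁺] / ([Mn³⁺]^2); log Q = 0.233.
E = E° − (0.0592/n) log Q = +2.41 − (0.0592/2)(0.233) = +2.403 V.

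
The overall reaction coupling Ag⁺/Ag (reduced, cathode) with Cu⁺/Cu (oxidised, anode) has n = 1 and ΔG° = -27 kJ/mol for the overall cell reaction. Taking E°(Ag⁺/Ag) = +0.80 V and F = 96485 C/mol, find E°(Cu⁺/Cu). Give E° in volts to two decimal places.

E°cell = −ΔG°/(nF) = −(-27×10³)/((1)(96485)) = +0.280 V.
Since Ag⁺/Ag is the cathode and Cu⁺/Cu the anode, E°cell = E°(Ag⁺/Ag) − E°(Cu⁺/Cu).
So E°(Cu⁺/Cu) = E°(Ag⁺/Ag) − E°cell = (+0.80) − (+0.280) = +0.52 V.

+0.52 V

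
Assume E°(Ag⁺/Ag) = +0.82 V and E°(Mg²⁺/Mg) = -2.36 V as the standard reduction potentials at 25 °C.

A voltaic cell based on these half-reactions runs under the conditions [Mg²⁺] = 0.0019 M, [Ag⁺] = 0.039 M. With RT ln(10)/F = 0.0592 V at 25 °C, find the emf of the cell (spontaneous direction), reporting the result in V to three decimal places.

+3.177 V

Ag⁺/Ag is the cathode (higher E°), Mg²⁺/Mg the anode: E°cell = +0.82 − (-2.36) = +3.18 V, n = 2.
Overall: 2 Ag⁺(aq) + Mg(s) → 2 Ag(s) + Mg²⁺(aq)
Q = [Mg²⁺] / ([Ag⁺]^2); log Q = 0.097.
E = E° − (0.0592/n) log Q = +3.18 − (0.0592/2)(0.097) = +3.177 V.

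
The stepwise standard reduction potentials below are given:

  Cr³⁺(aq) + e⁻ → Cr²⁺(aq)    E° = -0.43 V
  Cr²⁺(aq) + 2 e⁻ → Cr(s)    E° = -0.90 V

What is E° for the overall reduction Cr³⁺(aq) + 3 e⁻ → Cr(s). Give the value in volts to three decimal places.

Since ΔG° = −nFE° is additive over sequential reductions, n₃E°₃ = n₁E°₁ + n₂E°₂.
E°₃ = (1×-0.43 + 2×-0.90) / 3 = (-2.230) / 3 = -0.743 V.

-0.743 V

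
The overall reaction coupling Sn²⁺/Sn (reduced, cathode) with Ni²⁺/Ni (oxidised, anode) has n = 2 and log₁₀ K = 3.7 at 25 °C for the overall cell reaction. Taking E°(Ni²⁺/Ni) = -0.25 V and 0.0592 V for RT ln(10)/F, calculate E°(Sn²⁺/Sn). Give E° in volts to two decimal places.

-0.14 V

E°cell = (0.0592/n)·log K = (0.0592/2)(3.7) = +0.110 V.
Since Sn²⁺/Sn is the cathode and Ni²⁺/Ni the anode, E°cell = E°(Sn²⁺/Sn) − E°(Ni²⁺/Ni).
So E°(Sn²⁺/Sn) = E°cell + E°(Ni²⁺/Ni) = +0.110 + (-0.25) = -0.14 V.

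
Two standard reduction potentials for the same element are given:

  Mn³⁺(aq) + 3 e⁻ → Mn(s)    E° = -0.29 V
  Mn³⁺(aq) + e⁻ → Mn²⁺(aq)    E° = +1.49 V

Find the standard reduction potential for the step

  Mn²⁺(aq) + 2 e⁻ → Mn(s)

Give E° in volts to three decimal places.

-1.180 V

Sequential free energies add, so n₃E°₃ = n₁E°₁ + n₂E°₂.
With n₃ = 3, and the known step contributing 1×(+1.49) V, the unknown satisfies 2·E° = 3×(-0.29) − 1×(+1.49) = -2.360.
E° = -2.360 / 2 = -1.180 V.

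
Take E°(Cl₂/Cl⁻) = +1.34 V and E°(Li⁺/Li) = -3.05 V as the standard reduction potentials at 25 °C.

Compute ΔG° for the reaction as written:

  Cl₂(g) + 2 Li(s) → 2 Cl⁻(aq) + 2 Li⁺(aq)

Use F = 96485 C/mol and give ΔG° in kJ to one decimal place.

-847.1 kJ

As written, Cl₂/Cl⁻ is reduced (cathode) and Li⁺/Li is oxidised (anode), so E°cell = (+1.34) − (-3.05) = +4.39 V.
Balancing electrons gives n = 2.
ΔG° = −nFE° = −(2)(96485)(+4.39) = -847,138 J = -847.1 kJ.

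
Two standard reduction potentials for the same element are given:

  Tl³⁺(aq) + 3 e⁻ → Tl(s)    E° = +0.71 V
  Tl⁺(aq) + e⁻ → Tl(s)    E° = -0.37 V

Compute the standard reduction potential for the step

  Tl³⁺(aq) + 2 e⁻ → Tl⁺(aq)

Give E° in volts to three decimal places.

+1.250 V

Sequential free energies add, so n₃E°₃ = n₁E°₁ + n₂E°₂.
With n₃ = 3, and the known step contributing 1×(-0.37) V, the unknown satisfies 2·E° = 3×(+0.71) − 1×(-0.37) = +2.500.
E° = +2.500 / 2 = +1.250 V.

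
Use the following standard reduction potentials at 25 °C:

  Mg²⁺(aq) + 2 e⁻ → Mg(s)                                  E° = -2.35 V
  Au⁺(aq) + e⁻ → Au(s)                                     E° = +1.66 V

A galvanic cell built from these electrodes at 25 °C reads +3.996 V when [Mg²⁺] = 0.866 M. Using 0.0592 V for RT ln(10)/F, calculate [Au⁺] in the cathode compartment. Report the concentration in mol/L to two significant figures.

0.54 M

Au⁺/Au is the cathode, Mg²⁺/Mg the anode: E°cell = +4.01 V, n = 2.
Overall reaction: 2 Au⁺(aq) + Mg(s) → 2 Au(s) + Mg²⁺(aq); Q = [Mg²⁺]^1/[Au⁺]^2.
From E = E° − (0.0592/n) log Q: log Q = (E° − E)·n/0.0592 = (+4.01 − (+3.996))·2/0.0592 = 0.4730.
So 2·log[Au⁺] = 1·log(0.866) − log Q = -0.0625 − (0.4730) = -0.5355; log[Au⁺] = -0.5355 / 2 = -0.2677; [Au⁺] = 10^(-0.2677) ≈ 0.54 M.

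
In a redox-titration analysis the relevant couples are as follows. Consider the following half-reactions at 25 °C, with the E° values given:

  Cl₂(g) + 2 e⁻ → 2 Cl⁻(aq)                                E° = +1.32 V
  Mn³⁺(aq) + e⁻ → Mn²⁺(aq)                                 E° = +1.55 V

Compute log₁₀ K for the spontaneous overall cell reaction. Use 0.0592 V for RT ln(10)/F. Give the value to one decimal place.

Cathode: Mn³⁺/Mn²⁺; anode: Cl₂/Cl⁻. E°cell = +0.23 V, n = 2.
log K = nE°cell / 0.0592 = (2)(+0.23) / 0.0592 = 7.8.

7.8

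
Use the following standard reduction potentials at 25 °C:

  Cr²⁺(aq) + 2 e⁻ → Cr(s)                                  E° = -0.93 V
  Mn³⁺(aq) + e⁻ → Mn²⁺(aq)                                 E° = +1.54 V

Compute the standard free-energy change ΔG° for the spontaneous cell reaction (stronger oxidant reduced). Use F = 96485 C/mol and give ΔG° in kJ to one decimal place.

-476.6 kJ

Mn³⁺/Mn²⁺ (E° = +1.54 V) is the cathode; Cr²⁺/Cr (E° = -0.93 V) is the anode, so E°cell = +2.47 V.
Balancing electrons gives n = 2 (lcm of 1 and 2).
ΔG° = −nFE° = −(2)(96485)(+2.47) = -476,636 J = -476.6 kJ.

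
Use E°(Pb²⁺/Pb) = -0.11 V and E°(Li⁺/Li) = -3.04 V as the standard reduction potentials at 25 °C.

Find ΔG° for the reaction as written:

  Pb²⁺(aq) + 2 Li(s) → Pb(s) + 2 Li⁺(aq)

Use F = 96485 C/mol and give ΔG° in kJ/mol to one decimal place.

-565.4 kJ/mol

As written, Pb²⁺/Pb is reduced (cathode) and Li⁺/Li is oxidised (anode), so E°cell = (-0.11) − (-3.04) = +2.93 V.
Balancing electrons gives n = 2.
ΔG° = −nFE° = −(2)(96485)(+2.93) = -565,402 J = -565.4 kJ/mol.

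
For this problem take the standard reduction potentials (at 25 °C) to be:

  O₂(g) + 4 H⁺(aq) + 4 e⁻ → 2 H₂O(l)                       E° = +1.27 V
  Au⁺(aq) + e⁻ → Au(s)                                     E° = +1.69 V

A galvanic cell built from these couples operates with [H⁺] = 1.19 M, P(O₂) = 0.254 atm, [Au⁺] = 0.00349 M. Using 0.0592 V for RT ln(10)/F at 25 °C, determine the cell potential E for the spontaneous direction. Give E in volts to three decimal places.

+0.279 V

Au⁺/Au is the cathode (higher E°), O₂/H₂O the anode: E°cell = +1.69 − (+1.27) = +0.42 V, n = 4.
Overall: 4 Au⁺(aq) + 2 H₂O(l) → 4 Au(s) + O₂(g) + 4 H⁺(aq)
Q = P(O₂)·[H⁺]^4 / ([Au⁺]^4); log Q = 9.536.
E = E° − (0.0592/n) log Q = +0.42 − (0.0592/4)(9.536) = +0.279 V.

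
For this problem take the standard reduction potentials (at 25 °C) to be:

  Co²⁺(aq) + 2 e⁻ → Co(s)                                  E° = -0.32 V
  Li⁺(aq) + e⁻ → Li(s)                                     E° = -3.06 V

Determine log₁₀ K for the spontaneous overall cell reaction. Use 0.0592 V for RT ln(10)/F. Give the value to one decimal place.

Cathode: Co²⁺/Co; anode: Li⁺/Li. E°cell = +2.74 V, n = 2.
log K = nE°cell / 0.0592 = (2)(+2.74) / 0.0592 = 92.6.

92.6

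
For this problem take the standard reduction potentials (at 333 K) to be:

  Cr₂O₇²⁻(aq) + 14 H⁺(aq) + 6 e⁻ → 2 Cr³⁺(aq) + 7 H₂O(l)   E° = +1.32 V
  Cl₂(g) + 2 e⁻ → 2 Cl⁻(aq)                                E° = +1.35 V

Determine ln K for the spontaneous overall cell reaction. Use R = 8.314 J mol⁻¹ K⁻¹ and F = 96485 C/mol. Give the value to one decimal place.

Cathode: Cl₂/Cl⁻; anode: Cr₂O₇²⁻/Cr³⁺. E°cell = (+1.35) − (+1.32) = +0.03 V, with n = 6.
ΔG° = −nFE° = −RT ln K, so ln K = nFE°/(RT) = (6)(96485)(+0.03) / ((8.314)(333)) = 6.273.

6.3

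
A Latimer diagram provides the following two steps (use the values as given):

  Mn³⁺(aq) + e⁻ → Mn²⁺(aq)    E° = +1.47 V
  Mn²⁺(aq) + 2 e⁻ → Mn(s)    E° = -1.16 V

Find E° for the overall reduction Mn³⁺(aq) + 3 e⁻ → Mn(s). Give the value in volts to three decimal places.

Since ΔG° = −nFE° is additive over sequential reductions, n₃E°₃ = n₁E°₁ + n₂E°₂.
E°₃ = (1×+1.47 + 2×-1.16) / 3 = (-0.850) / 3 = -0.283 V.

-0.283 V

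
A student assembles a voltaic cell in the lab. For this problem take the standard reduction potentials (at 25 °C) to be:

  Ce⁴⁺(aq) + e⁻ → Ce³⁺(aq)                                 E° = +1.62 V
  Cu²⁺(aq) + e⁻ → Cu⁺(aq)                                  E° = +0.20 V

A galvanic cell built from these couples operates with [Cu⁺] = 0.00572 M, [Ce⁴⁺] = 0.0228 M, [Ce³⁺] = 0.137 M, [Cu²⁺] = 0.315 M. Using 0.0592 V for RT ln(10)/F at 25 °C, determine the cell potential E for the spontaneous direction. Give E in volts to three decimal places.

+1.271 V

Ce⁴⁺/Ce³⁺ is the cathode (higher E°), Cu²⁺/Cu⁺ the anode: E°cell = +1.62 − (+0.20) = +1.42 V, n = 1.
Overall: Ce⁴⁺(aq) + Cu⁺(aq) → Ce³⁺(aq) + Cu²⁺(aq)
Q = [Ce³⁺]·[Cu²⁺] / ([Ce⁴⁺]·[Cu⁺]); log Q = 2.520.
E = E° − (0.0592/n) log Q = +1.42 − (0.0592/1)(2.520) = +1.271 V.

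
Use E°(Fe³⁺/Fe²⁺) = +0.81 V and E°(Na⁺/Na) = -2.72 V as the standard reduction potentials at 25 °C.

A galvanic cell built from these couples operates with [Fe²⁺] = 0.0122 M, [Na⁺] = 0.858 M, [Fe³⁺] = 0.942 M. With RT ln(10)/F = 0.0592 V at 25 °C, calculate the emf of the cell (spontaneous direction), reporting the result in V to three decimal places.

+3.646 V

Fe³⁺/Fe²⁺ is the cathode (higher E°), Na⁺/Na the anode: E°cell = +0.81 − (-2.72) = +3.53 V, n = 1.
Overall: Fe³⁺(aq) + Na(s) → Fe²⁺(aq) + Na⁺(aq)
Q = [Fe²⁺]·[Na⁺] / ([Fe³⁺]); log Q = -1.954.
E = E° − (0.0592/n) log Q = +3.53 − (0.0592/1)(-1.954) = +3.646 V.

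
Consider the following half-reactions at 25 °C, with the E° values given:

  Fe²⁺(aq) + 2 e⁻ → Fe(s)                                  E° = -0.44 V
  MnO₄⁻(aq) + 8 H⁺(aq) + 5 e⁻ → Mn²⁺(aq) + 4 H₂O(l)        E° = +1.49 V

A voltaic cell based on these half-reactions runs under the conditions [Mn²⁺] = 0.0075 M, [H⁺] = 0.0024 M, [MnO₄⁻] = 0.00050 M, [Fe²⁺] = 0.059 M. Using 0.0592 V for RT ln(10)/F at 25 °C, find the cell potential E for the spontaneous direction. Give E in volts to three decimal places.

+1.704 V

MnO₄⁻/Mn²⁺ is the cathode (higher E°), Fe²⁺/Fe the anode: E°cell = +1.49 − (-0.44) = +1.93 V, n = 10.
Overall: 2 MnO₄⁻(aq) + 16 H⁺(aq) + 5 Fe(s) → 2 Mn²⁺(aq) + 8 H₂O(l) + 5 Fe²⁺(aq)
Q = [Mn²⁺]^2·[Fe²⁺]^5 / ([MnO₄⁻]^2·[H⁺]^16); log Q = 38.123.
E = E° − (0.0592/n) log Q = +1.93 − (0.0592/10)(38.123) = +1.704 V.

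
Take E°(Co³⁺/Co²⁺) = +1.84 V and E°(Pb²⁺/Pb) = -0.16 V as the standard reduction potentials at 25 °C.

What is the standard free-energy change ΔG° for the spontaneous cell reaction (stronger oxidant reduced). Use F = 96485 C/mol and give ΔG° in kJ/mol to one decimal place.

-385.9 kJ/mol

Co³⁺/Co²⁺ (E° = +1.84 V) is the cathode; Pb²⁺/Pb (E° = -0.16 V) is the anode, so E°cell = +2.00 V.
Balancing electrons gives n = 2 (lcm of 1 and 2).
ΔG° = −nFE° = −(2)(96485)(+2.00) = -385,940 J = -385.9 kJ/mol.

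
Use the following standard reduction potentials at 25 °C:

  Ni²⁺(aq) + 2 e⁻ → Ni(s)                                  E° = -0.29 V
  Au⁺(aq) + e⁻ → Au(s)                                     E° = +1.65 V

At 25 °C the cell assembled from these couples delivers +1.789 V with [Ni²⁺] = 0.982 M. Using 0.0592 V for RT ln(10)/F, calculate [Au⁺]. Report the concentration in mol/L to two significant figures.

0.0028 M

Au⁺/Au is the cathode, Ni²⁺/Ni the anode: E°cell = +1.94 V, n = 2.
Overall reaction: 2 Au⁺(aq) + Ni(s) → 2 Au(s) + Ni²⁺(aq); Q = [Ni²⁺]^1/[Au⁺]^2.
From E = E° − (0.0592/n) log Q: log Q = (E° − E)·n/0.0592 = (+1.94 − (+1.789))·2/0.0592 = 5.1014.
So 2·log[Au⁺] = 1·log(0.982) − log Q = -0.0079 − (5.1014) = -5.1093; log[Au⁺] = -5.1093 / 2 = -2.5547; [Au⁺] = 10^(-2.5547) ≈ 0.0028 M.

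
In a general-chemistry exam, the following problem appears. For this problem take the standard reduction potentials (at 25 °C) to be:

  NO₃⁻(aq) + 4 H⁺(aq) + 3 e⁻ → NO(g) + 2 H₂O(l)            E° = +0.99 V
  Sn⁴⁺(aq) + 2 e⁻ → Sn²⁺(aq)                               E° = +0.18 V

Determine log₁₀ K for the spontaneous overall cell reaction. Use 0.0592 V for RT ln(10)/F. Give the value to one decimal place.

82.1

Cathode: NO₃⁻/NO; anode: Sn⁴⁺/Sn²⁺. E°cell = +0.81 V, n = 6.
log K = nE°cell / 0.0592 = (6)(+0.81) / 0.0592 = 82.1.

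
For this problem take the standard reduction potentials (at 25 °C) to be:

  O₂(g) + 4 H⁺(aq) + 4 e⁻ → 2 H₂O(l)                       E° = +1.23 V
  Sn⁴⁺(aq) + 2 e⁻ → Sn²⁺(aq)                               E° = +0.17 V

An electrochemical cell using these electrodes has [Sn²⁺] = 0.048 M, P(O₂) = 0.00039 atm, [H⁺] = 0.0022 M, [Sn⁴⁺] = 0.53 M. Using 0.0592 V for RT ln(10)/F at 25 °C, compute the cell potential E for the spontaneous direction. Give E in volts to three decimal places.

O₂/H₂O is the cathode (higher E°), Sn⁴⁺/Sn²⁺ the anode: E°cell = +1.23 − (+0.17) = +1.06 V, n = 4.
Overall: O₂(g) + 4 H⁺(aq) + 2 Sn²⁺(aq) → 2 H₂O(l) + 2 Sn⁴⁺(aq)
Q = [Sn⁴⁺]^2 / (P(O₂)·[H⁺]^4·[Sn²⁺]^2); log Q = 16.125.
E = E° − (0.0592/n) log Q = +1.06 − (0.0592/4)(16.125) = +0.821 V.

+0.821 V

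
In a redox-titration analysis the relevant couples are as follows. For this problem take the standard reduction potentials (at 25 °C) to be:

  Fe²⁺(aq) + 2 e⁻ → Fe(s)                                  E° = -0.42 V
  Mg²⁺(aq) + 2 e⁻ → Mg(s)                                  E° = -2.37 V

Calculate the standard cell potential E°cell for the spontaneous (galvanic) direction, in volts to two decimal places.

+1.95 V

The Fe²⁺/Fe couple has the higher reduction potential, so it is the cathode; Mg²⁺/Mg is oxidised at the anode.
E°cell = E°(cathode) − E°(anode) = (-0.42) − (-2.37) = +1.95 V.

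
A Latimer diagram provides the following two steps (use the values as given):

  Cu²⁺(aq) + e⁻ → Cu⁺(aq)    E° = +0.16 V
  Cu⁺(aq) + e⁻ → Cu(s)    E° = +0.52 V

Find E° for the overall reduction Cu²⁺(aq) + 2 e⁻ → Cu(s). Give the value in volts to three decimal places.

+0.340 V

Standard free energies of sequential steps add: ΔG°₃ = ΔG°₁ + ΔG°₂, so n₃E°₃ = n₁E°₁ + n₂E°₂.
E°₃ = (1×+0.16 + 1×+0.52) / 2 = (+0.680) / 2 = +0.340 V.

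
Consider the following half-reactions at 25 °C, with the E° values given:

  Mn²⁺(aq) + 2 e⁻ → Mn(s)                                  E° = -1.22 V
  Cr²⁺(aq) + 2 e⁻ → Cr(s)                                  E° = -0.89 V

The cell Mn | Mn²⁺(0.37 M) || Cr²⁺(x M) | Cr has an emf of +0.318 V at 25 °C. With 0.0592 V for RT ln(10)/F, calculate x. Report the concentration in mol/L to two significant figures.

Cr²⁺/Cr is the cathode, Mn²⁺/Mn the anode: E°cell = +0.33 V, n = 2.
Overall reaction: Cr²⁺(aq) + Mn(s) → Cr(s) + Mn²⁺(aq); Q = [Mn²⁺]^1/[Cr²⁺]^1.
From E = E° − (0.0592/n) log Q: log Q = (E° − E)·n/0.0592 = (+0.33 − (+0.318))·2/0.0592 = 0.4054.
So 1·log[Cr²⁺] = 1·log(0.37) − log Q = -0.4318 − (0.4054) = -0.8372; [Cr²⁺] = 10^(-0.8372) ≈ 0.15 M.

0.15 M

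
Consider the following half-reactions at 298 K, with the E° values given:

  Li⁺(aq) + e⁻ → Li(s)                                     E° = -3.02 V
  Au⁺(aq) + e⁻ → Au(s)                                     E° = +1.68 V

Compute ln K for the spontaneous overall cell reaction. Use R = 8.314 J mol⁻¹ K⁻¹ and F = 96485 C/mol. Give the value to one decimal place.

Cathode: Au⁺/Au; anode: Li⁺/Li. E°cell = (+1.68) − (-3.02) = +4.70 V, with n = 1.
ΔG° = −nFE° = −RT ln K, so ln K = nFE°/(RT) = (1)(96485)(+4.70) / ((8.314)(298)) = 183.034.

183.0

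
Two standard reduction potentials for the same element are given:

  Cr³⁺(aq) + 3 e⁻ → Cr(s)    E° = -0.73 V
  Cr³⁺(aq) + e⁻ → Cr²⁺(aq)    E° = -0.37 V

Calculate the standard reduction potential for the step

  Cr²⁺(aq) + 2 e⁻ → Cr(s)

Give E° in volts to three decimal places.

-0.910 V

Sequential free energies add, so n₃E°₃ = n₁E°₁ + n₂E°₂.
With n₃ = 3, and the known step contributing 1×(-0.37) V, the unknown satisfies 2·E° = 3×(-0.73) − 1×(-0.37) = -1.820.
E° = -1.820 / 2 = -0.910 V.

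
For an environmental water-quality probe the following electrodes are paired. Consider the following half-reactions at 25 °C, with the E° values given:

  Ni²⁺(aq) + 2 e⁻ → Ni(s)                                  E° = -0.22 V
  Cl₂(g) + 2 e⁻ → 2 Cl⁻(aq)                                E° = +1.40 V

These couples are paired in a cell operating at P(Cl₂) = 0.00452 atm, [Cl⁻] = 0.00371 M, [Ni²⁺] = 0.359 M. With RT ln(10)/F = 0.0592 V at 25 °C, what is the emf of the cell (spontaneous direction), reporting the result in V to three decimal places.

+1.708 V

Cl₂/Cl⁻ is the cathode (higher E°), Ni²⁺/Ni the anode: E°cell = +1.40 − (-0.22) = +1.62 V, n = 2.
Overall: Cl₂(g) + Ni(s) → 2 Cl⁻(aq) + Ni²⁺(aq)
Q = [Cl⁻]^2·[Ni²⁺] / (P(Cl₂)); log Q = -2.961.
E = E° − (0.0592/n) log Q = +1.62 − (0.0592/2)(-2.961) = +1.708 V.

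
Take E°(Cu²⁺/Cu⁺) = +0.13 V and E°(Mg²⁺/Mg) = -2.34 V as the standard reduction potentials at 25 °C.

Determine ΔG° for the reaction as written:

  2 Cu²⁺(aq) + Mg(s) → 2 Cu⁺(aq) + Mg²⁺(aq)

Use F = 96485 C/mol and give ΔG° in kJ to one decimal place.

As written, Cu²⁺/Cu⁺ is reduced (cathode) and Mg²⁺/Mg is oxidised (anode), so E°cell = (+0.13) − (-2.34) = +2.47 V.
Balancing electrons gives n = 2.
ΔG° = −nFE° = −(2)(96485)(+2.47) = -476,636 J = -476.6 kJ.

-476.6 kJ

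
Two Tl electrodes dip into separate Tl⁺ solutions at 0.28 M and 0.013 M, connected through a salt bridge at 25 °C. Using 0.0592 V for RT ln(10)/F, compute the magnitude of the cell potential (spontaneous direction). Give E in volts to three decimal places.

For a concentration cell E°cell = 0. The 0.28 M side is the cathode (reduction is favoured where [Tl⁺] is higher).
With n = 1, E = −(0.0592/1) log([Tl⁺]ₐₙ/[Tl⁺]꜀ₐₜ) = −(0.0592/1) log(0.013/0.28) = −(0.0592/1)(-1.333) = +0.079 V.

+0.079 V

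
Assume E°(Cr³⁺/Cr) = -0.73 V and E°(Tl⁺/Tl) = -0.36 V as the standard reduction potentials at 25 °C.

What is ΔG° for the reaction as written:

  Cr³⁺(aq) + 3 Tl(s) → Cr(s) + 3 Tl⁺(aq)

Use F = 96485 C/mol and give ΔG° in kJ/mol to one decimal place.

As written, Cr³⁺/Cr is reduced (cathode) and Tl⁺/Tl is oxidised (anode), so E°cell = (-0.73) − (-0.36) = -0.37 V.
Balancing electrons gives n = 3.
ΔG° = −nFE° = −(3)(96485)(-0.37) = 107,098 J = +107.1 kJ/mol.

+107.1 kJ/mol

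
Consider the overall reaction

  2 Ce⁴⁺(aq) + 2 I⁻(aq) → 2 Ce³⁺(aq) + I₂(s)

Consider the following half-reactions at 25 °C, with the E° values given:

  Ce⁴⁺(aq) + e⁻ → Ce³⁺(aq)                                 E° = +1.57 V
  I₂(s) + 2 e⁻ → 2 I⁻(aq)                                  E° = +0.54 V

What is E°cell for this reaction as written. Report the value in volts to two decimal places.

The Ce⁴⁺/Ce³⁺ couple has the higher reduction potential, so it is the cathode; I₂/I⁻ is oxidised at the anode.
E°cell = E°(cathode) − E°(anode) = (+1.57) − (+0.54) = +1.03 V.

+1.03 V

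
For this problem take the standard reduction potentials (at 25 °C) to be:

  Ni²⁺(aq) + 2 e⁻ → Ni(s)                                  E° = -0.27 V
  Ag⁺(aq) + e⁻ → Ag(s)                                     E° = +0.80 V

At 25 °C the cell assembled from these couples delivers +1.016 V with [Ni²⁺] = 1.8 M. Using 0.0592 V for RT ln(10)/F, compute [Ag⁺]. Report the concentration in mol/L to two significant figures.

0.16 M

Ag⁺/Ag is the cathode, Ni²⁺/Ni the anode: E°cell = +1.07 V, n = 2.
Overall reaction: 2 Ag⁺(aq) + Ni(s) → 2 Ag(s) + Ni²⁺(aq); Q = [Ni²⁺]^1/[Ag⁺]^2.
From E = E° − (0.0592/n) log Q: log Q = (E° − E)·n/0.0592 = (+1.07 − (+1.016))·2/0.0592 = 1.8243.
So 2·log[Ag⁺] = 1·log(1.8) − log Q = 0.2553 − (1.8243) = -1.5690; log[Ag⁺] = -1.5690 / 2 = -0.7845; [Ag⁺] = 10^(-0.7845) ≈ 0.16 M.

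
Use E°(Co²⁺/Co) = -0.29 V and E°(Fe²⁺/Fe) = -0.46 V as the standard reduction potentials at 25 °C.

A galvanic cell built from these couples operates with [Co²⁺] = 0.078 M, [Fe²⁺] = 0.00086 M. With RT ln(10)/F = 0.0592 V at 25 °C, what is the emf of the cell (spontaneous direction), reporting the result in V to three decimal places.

Co²⁺/Co is the cathode (higher E°), Fe²⁺/Fe the anode: E°cell = -0.29 − (-0.46) = +0.17 V, n = 2.
Overall: Co²⁺(aq) + Fe(s) → Co(s) + Fe²⁺(aq)
Q = [Fe²⁺] / ([Co²⁺]); log Q = -1.958.
E = E° − (0.0592/n) log Q = +0.17 − (0.0592/2)(-1.958) = +0.228 V.

+0.228 V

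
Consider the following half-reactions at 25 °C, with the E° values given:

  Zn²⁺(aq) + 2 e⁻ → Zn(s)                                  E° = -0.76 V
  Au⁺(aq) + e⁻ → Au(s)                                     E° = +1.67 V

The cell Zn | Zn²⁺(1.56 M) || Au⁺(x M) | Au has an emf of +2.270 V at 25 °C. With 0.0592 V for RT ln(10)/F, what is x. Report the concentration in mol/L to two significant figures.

0.0025 M

Au⁺/Au is the cathode, Zn²⁺/Zn the anode: E°cell = +2.43 V, n = 2.
Overall reaction: 2 Au⁺(aq) + Zn(s) → 2 Au(s) + Zn²⁺(aq); Q = [Zn²⁺]^1/[Au⁺]^2.
From E = E° − (0.0592/n) log Q: log Q = (E° − E)·n/0.0592 = (+2.43 − (+2.270))·2/0.0592 = 5.4054.
So 2·log[Au⁺] = 1·log(1.56) − log Q = 0.1931 − (5.4054) = -5.2123; log[Au⁺] = -5.2123 / 2 = -2.6061; [Au⁺] = 10^(-2.6061) ≈ 0.0025 M.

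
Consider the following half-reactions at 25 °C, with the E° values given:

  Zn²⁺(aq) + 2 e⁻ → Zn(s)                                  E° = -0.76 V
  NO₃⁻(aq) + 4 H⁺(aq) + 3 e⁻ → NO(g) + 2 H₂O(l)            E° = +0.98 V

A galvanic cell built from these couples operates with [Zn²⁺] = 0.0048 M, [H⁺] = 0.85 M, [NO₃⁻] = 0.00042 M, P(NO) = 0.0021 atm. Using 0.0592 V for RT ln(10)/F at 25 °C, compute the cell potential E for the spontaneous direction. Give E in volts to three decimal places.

NO₃⁻/NO is the cathode (higher E°), Zn²⁺/Zn the anode: E°cell = +0.98 − (-0.76) = +1.74 V, n = 6.
Overall: 2 NO₃⁻(aq) + 8 H⁺(aq) + 3 Zn(s) → 2 NO(g) + 4 H₂O(l) + 3 Zn²⁺(aq)
Q = P(NO)^2·[Zn²⁺]^3 / ([NO₃⁻]^2·[H⁺]^8); log Q = -4.994.
E = E° − (0.0592/n) log Q = +1.74 − (0.0592/6)(-4.994) = +1.789 V.

+1.789 V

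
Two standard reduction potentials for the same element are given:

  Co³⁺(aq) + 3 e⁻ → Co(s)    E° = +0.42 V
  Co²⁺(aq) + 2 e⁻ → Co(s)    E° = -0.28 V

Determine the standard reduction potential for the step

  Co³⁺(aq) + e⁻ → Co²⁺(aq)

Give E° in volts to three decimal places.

Sequential free energies add, so n₃E°₃ = n₁E°₁ + n₂E°₂.
With n₃ = 3, and the known step contributing 2×(-0.28) V, the unknown satisfies 1·E° = 3×(+0.42) − 2×(-0.28) = +1.820.
E° = +1.820 / 1 = +1.820 V.

+1.820 V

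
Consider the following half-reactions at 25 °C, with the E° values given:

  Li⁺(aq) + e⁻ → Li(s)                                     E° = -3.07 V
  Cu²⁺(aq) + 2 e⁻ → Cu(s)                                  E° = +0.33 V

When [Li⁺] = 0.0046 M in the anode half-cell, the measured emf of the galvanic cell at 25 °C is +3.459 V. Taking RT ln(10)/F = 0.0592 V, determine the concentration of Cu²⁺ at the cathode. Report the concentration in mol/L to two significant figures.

Cu²⁺/Cu is the cathode, Li⁺/Li the anode: E°cell = +3.40 V, n = 2.
Overall reaction: Cu²⁺(aq) + 2 Li(s) → Cu(s) + 2 Li⁺(aq); Q = [Li⁺]^2/[Cu²⁺]^1.
From E = E° − (0.0592/n) log Q: log Q = (E° − E)·n/0.0592 = (+3.40 − (+3.459))·2/0.0592 = -1.9932.
So 1·log[Cu²⁺] = 2·log(0.0046) − log Q = -4.6745 − (-1.9932) = -2.6813; [Cu²⁺] = 10^(-2.6813) ≈ 0.0021 M.

0.0021 M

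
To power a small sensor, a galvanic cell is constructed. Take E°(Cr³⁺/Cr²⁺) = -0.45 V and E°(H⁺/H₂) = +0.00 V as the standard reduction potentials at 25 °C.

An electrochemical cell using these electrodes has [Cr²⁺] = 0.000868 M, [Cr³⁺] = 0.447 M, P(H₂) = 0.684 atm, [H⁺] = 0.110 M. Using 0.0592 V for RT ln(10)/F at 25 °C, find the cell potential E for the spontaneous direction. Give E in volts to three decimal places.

H⁺/H₂ is the cathode (higher E°), Cr³⁺/Cr²⁺ the anode: E°cell = +0.00 − (-0.45) = +0.45 V, n = 2.
Overall: 2 H⁺(aq) + 2 Cr²⁺(aq) → H₂(g) + 2 Cr³⁺(aq)
Q = P(H₂)·[Cr³⁺]^2 / ([H⁺]^2·[Cr²⁺]^2); log Q = 7.176.
E = E° − (0.0592/n) log Q = +0.45 − (0.0592/2)(7.176) = +0.238 V.

+0.238 V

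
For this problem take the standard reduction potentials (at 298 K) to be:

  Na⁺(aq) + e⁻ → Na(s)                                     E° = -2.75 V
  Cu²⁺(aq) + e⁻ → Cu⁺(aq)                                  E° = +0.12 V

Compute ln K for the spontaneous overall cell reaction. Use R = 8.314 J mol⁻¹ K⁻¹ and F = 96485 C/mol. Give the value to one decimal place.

Cathode: Cu²⁺/Cu⁺; anode: Na⁺/Na. E°cell = (+0.12) − (-2.75) = +2.87 V, with n = 1.
ΔG° = −nFE° = −RT ln K, so ln K = nFE°/(RT) = (1)(96485)(+2.87) / ((8.314)(298)) = 111.767.

111.8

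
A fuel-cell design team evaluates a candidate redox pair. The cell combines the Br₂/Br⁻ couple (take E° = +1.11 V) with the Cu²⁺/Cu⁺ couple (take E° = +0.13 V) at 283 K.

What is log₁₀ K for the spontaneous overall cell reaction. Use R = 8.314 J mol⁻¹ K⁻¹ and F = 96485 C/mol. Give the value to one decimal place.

Cathode: Br₂/Br⁻; anode: Cu²⁺/Cu⁺. E°cell = (+1.11) − (+0.13) = +0.98 V, with n = 2.
ΔG° = −nFE° = −RT ln K, so ln K = nFE°/(RT) = (2)(96485)(+0.98) / ((8.314)(283)) = 80.375.
log₁₀ K = 80.375 / ln 10 = 34.9.

34.9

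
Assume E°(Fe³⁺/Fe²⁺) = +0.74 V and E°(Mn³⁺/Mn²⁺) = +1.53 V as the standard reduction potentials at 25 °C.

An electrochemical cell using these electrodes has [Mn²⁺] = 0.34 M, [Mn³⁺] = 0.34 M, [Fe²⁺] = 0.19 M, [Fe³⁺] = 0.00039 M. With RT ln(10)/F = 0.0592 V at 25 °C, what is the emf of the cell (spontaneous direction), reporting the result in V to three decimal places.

Mn³⁺/Mn²⁺ is the cathode (higher E°), Fe³⁺/Fe²⁺ the anode: E°cell = +1.53 − (+0.74) = +0.79 V, n = 1.
Overall: Mn³⁺(aq) + Fe²⁺(aq) → Mn²⁺(aq) + Fe³⁺(aq)
Q = [Mn²⁺]·[Fe³⁺] / ([Mn³⁺]·[Fe²⁺]); log Q = -2.688.
E = E° − (0.0592/n) log Q = +0.79 − (0.0592/1)(-2.688) = +0.949 V.

+0.949 V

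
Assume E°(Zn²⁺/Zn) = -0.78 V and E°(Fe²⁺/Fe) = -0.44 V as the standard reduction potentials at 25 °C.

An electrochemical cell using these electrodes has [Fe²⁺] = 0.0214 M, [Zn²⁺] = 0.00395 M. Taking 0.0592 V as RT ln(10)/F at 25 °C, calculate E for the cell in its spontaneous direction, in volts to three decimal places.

+0.362 V

Fe²⁺/Fe is the cathode (higher E°), Zn²⁺/Zn the anode: E°cell = -0.44 − (-0.78) = +0.34 V, n = 2.
Overall: Fe²⁺(aq) + Zn(s) → Fe(s) + Zn²⁺(aq)
Q = [Zn²⁺] / ([Fe²⁺]); log Q = -0.734.
E = E° − (0.0592/n) log Q = +0.34 − (0.0592/2)(-0.734) = +0.362 V.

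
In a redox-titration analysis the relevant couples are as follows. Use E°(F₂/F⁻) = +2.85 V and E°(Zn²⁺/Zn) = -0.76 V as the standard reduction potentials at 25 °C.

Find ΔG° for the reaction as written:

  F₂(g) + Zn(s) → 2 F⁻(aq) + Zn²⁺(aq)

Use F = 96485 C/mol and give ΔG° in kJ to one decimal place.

As written, F₂/F⁻ is reduced (cathode) and Zn²⁺/Zn is oxidised (anode), so E°cell = (+2.85) − (-0.76) = +3.61 V.
Balancing electrons gives n = 2.
ΔG° = −nFE° = −(2)(96485)(+3.61) = -696,622 J = -696.6 kJ.

-696.6 kJ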